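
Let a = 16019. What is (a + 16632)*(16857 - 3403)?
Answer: 439286554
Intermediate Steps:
(a + 16632)*(16857 - 3403) = (16019 + 16632)*(16857 - 3403) = 32651*13454 = 439286554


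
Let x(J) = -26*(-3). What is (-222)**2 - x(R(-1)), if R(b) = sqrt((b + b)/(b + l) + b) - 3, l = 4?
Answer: 49206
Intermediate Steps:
R(b) = -3 + sqrt(b + 2*b/(4 + b)) (R(b) = sqrt((b + b)/(b + 4) + b) - 3 = sqrt((2*b)/(4 + b) + b) - 3 = sqrt(2*b/(4 + b) + b) - 3 = sqrt(b + 2*b/(4 + b)) - 3 = -3 + sqrt(b + 2*b/(4 + b)))
x(J) = 78
(-222)**2 - x(R(-1)) = (-222)**2 - 1*78 = 49284 - 78 = 49206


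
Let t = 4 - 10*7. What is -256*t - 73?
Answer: 16823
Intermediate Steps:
t = -66 (t = 4 - 70 = -66)
-256*t - 73 = -256*(-66) - 73 = 16896 - 73 = 16823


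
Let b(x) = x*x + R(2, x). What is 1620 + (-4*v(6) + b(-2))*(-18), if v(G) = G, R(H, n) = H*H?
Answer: 1908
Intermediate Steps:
R(H, n) = H²
b(x) = 4 + x² (b(x) = x*x + 2² = x² + 4 = 4 + x²)
1620 + (-4*v(6) + b(-2))*(-18) = 1620 + (-4*6 + (4 + (-2)²))*(-18) = 1620 + (-24 + (4 + 4))*(-18) = 1620 + (-24 + 8)*(-18) = 1620 - 16*(-18) = 1620 + 288 = 1908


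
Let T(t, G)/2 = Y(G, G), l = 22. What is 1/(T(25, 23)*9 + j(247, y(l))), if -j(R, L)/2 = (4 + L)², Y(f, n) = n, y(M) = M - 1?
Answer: -1/836 ≈ -0.0011962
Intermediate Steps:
y(M) = -1 + M
T(t, G) = 2*G
j(R, L) = -2*(4 + L)²
1/(T(25, 23)*9 + j(247, y(l))) = 1/((2*23)*9 - 2*(4 + (-1 + 22))²) = 1/(46*9 - 2*(4 + 21)²) = 1/(414 - 2*25²) = 1/(414 - 2*625) = 1/(414 - 1250) = 1/(-836) = -1/836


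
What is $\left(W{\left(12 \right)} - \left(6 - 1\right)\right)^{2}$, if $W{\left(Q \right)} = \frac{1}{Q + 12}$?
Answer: $\frac{14161}{576} \approx 24.585$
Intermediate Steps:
$W{\left(Q \right)} = \frac{1}{12 + Q}$
$\left(W{\left(12 \right)} - \left(6 - 1\right)\right)^{2} = \left(\frac{1}{12 + 12} - \left(6 - 1\right)\right)^{2} = \left(\frac{1}{24} - 5\right)^{2} = \left(- \frac{119}{24}\right)^{2} = \frac{14161}{576}$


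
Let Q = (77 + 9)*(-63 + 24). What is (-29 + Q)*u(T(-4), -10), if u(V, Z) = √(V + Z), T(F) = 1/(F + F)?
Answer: -30447*I*√2/4 ≈ -10765.0*I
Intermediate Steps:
T(F) = 1/(2*F)
Q = -3354 (Q = 86*(-39) = -3354)
(-29 + Q)*u(T(-4), -10) = (-29 - 3354)*√((½)/(-4) - 10) = -3383*√((½)*(-¼) - 10) = -3383*√(-⅛ - 10) = -30447*I*√2/4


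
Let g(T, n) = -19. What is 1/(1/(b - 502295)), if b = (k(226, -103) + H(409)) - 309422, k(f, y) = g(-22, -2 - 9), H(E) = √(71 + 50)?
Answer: -811725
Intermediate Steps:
H(E) = 11 (H(E) = √121 = 11)
k(f, y) = -19
b = -309430 (b = (-19 + 11) - 309422 = -8 - 309422 = -309430)
1/(1/(b - 502295)) = 1/(1/(-309430 - 502295)) = 1/(1/(-811725)) = 1/(-1/811725) = -811725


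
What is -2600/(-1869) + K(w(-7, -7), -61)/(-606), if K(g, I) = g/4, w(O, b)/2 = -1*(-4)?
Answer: 261977/188769 ≈ 1.3878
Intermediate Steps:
w(O, b) = 8 (w(O, b) = 2*(-1*(-4)) = 2*4 = 8)
K(g, I) = g/4 (K(g, I) = g*(1/4) = g/4)
-2600/(-1869) + K(w(-7, -7), -61)/(-606) = -2600/(-1869) + ((1/4)*8)/(-606) = -2600*(-1/1869) + 2*(-1/606) = 2600/1869 - 1/303 = 261977/188769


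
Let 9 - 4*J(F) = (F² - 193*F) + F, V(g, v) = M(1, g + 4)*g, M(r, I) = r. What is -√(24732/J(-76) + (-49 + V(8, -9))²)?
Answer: -√694741733809/20359 ≈ -40.941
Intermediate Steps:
V(g, v) = g (V(g, v) = 1*g = g)
J(F) = 9/4 + 48*F - F²/4 (J(F) = 9/4 - ((F² - 193*F) + F)/4 = 9/4 - (F² - 192*F)/4 = 9/4 + (48*F - F²/4) = 9/4 + 48*F - F²/4)
-√(24732/J(-76) + (-49 + V(8, -9))²) = -√(24732/(9/4 + 48*(-76) - ¼*(-76)²) + (-49 + 8)²) = -√(24732/(9/4 - 3648 - ¼*5776) + (-41)²) = -√(24732/(9/4 - 3648 - 1444) + 1681) = -√(24732/(-20359/4) + 1681) = -√(24732*(-4/20359) + 1681) = -√(-98928/20359 + 1681) = -√(34124551/20359) = -√694741733809/20359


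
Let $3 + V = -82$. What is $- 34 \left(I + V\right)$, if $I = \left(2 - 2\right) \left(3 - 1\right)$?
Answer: $2890$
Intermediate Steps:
$V = -85$ ($V = -3 - 82 = -85$)
$I = 0$ ($I = 0 \left(3 - 1\right) = 0 \cdot 2 = 0$)
$- 34 \left(I + V\right) = - 34 \left(0 - 85\right) = \left(-34\right) \left(-85\right) = 2890$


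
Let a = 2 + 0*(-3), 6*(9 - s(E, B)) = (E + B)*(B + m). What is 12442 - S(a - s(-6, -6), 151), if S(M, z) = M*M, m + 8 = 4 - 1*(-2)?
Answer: 12361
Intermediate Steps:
m = -2 (m = -8 + (4 - 1*(-2)) = -8 + (4 + 2) = -8 + 6 = -2)
s(E, B) = 9 - (-2 + B)*(B + E)/6 (s(E, B) = 9 - (E + B)*(B - 2)/6 = 9 - (B + E)*(-2 + B)/6 = 9 - (-2 + B)*(B + E)/6)
a = 2 (a = 2 + 0 = 2)
S(M, z) = M²
12442 - S(a - s(-6, -6), 151) = 12442 - (2 - (9 - ⅙*(-6)² + (⅓)*(-6) + (⅓)*(-6) - ⅙*(-6)*(-6)))² = 12442 - (2 - (9 - ⅙*36 - 2 - 2 - 6))² = 12442 - (2 - (9 - 6 - 2 - 2 - 6))² = 12442 - (2 - 1*(-7))² = 12442 - (2 + 7)² = 12442 - 1*9² = 12442 - 1*81 = 12442 - 81 = 12361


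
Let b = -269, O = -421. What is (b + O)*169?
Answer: -116610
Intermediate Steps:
(b + O)*169 = (-269 - 421)*169 = -690*169 = -116610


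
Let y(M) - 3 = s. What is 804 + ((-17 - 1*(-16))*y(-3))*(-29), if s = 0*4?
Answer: 891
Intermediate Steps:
s = 0
y(M) = 3 (y(M) = 3 + 0 = 3)
804 + ((-17 - 1*(-16))*y(-3))*(-29) = 804 + ((-17 - 1*(-16))*3)*(-29) = 804 + ((-17 + 16)*3)*(-29) = 804 - 1*3*(-29) = 804 - 3*(-29) = 804 + 87 = 891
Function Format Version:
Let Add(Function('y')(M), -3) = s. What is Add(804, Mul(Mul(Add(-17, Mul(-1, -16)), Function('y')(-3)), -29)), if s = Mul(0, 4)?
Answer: 891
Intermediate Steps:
s = 0
Function('y')(M) = 3 (Function('y')(M) = Add(3, 0) = 3)
Add(804, Mul(Mul(Add(-17, Mul(-1, -16)), Function('y')(-3)), -29)) = Add(804, Mul(Mul(Add(-17, Mul(-1, -16)), 3), -29)) = Add(804, Mul(Mul(Add(-17, 16), 3), -29)) = Add(804, Mul(Mul(-1, 3), -29)) = Add(804, Mul(-3, -29)) = Add(804, 87) = 891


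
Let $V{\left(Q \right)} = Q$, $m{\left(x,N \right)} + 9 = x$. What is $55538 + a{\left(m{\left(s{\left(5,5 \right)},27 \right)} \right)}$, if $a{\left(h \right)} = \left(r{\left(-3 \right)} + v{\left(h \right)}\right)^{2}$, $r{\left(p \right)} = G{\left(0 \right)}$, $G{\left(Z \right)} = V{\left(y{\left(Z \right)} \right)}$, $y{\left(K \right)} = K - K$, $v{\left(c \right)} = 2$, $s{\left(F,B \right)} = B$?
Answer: $55542$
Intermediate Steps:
$y{\left(K \right)} = 0$
$m{\left(x,N \right)} = -9 + x$
$G{\left(Z \right)} = 0$
$r{\left(p \right)} = 0$
$a{\left(h \right)} = 4$ ($a{\left(h \right)} = \left(0 + 2\right)^{2} = 2^{2} = 4$)
$55538 + a{\left(m{\left(s{\left(5,5 \right)},27 \right)} \right)} = 55538 + 4 = 55542$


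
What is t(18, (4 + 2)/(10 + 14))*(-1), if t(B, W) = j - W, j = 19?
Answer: -75/4 ≈ -18.750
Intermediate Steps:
t(B, W) = 19 - W
t(18, (4 + 2)/(10 + 14))*(-1) = (19 - (4 + 2)/(10 + 14))*(-1) = (19 - 6/24)*(-1) = (19 - 1*¼)*(-1) = (19 - ¼)*(-1) = (75/4)*(-1) = -75/4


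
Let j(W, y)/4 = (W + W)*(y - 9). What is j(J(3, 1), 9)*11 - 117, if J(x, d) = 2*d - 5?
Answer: -117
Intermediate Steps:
J(x, d) = -5 + 2*d
j(W, y) = 8*W*(-9 + y) (j(W, y) = 4*((W + W)*(y - 9)) = 4*((2*W)*(-9 + y)) = 4*(2*W*(-9 + y)) = 8*W*(-9 + y))
j(J(3, 1), 9)*11 - 117 = (8*(-5 + 2*1)*(-9 + 9))*11 - 117 = (8*(-5 + 2)*0)*11 - 117 = (8*(-3)*0)*11 - 117 = 0*11 - 117 = 0 - 117 = -117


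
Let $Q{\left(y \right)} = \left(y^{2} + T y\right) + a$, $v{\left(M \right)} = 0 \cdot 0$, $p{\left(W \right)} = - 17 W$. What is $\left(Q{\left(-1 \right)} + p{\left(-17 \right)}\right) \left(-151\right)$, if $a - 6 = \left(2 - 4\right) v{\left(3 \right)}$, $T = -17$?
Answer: $-47263$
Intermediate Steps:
$v{\left(M \right)} = 0$
$a = 6$ ($a = 6 + \left(2 - 4\right) 0 = 6 - 0 = 6 + 0 = 6$)
$Q{\left(y \right)} = 6 + y^{2} - 17 y$ ($Q{\left(y \right)} = \left(y^{2} - 17 y\right) + 6 = 6 + y^{2} - 17 y$)
$\left(Q{\left(-1 \right)} + p{\left(-17 \right)}\right) \left(-151\right) = \left(\left(6 + \left(-1\right)^{2} - -17\right) - -289\right) \left(-151\right) = \left(\left(6 + 1 + 17\right) + 289\right) \left(-151\right) = \left(24 + 289\right) \left(-151\right) = 313 \left(-151\right) = -47263$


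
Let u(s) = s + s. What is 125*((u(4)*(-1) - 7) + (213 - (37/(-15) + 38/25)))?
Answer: 74605/3 ≈ 24868.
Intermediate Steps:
u(s) = 2*s
125*((u(4)*(-1) - 7) + (213 - (37/(-15) + 38/25))) = 125*(((2*4)*(-1) - 7) + (213 - (37/(-15) + 38/25))) = 125*((8*(-1) - 7) + (213 - (37*(-1/15) + 38*(1/25)))) = 125*((-8 - 7) + (213 - (-37/15 + 38/25))) = 125*(-15 + (213 - 1*(-71/75))) = 125*(-15 + (213 + 71/75)) = 125*(-15 + 16046/75) = 125*(14921/75) = 74605/3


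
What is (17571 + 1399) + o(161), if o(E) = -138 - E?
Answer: 18671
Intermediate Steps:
(17571 + 1399) + o(161) = (17571 + 1399) + (-138 - 1*161) = 18970 + (-138 - 161) = 18970 - 299 = 18671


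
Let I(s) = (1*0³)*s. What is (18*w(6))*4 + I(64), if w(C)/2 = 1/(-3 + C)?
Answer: 48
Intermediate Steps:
w(C) = 2/(-3 + C)
I(s) = 0 (I(s) = (1*0)*s = 0*s = 0)
(18*w(6))*4 + I(64) = (18*(2/(-3 + 6)))*4 + 0 = (18*(2/3))*4 + 0 = (18*(2*(⅓)))*4 + 0 = (18*(⅔))*4 + 0 = 12*4 + 0 = 48 + 0 = 48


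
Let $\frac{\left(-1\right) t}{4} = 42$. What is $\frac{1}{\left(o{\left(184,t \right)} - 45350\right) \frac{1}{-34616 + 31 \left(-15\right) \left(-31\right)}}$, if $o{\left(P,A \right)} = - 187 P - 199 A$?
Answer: $\frac{20201}{46326} \approx 0.43606$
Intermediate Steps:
$t = -168$ ($t = \left(-4\right) 42 = -168$)
$o{\left(P,A \right)} = - 199 A - 187 P$
$\frac{1}{\left(o{\left(184,t \right)} - 45350\right) \frac{1}{-34616 + 31 \left(-15\right) \left(-31\right)}} = \frac{1}{\left(\left(\left(-199\right) \left(-168\right) - 34408\right) - 45350\right) \frac{1}{-34616 + 31 \left(-15\right) \left(-31\right)}} = \frac{1}{\left(\left(33432 - 34408\right) - 45350\right) \frac{1}{-34616 - -14415}} = \frac{1}{\left(-976 - 45350\right) \frac{1}{-34616 + 14415}} = \frac{1}{\left(-46326\right) \frac{1}{-20201}} = \frac{1}{\left(-46326\right) \left(- \frac{1}{20201}\right)} = \frac{1}{\frac{46326}{20201}} = \frac{20201}{46326}$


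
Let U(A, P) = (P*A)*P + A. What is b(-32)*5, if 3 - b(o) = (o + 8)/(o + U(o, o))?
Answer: 20515/1368 ≈ 14.996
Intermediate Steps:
U(A, P) = A + A*P² (U(A, P) = (A*P)*P + A = A*P² + A = A + A*P²)
b(o) = 3 - (8 + o)/(o + o*(1 + o²)) (b(o) = 3 - (o + 8)/(o + o*(1 + o²)) = 3 - (8 + o)/(o + o*(1 + o²)))
b(-32)*5 = ((-8 + 3*(-32)³ + 5*(-32))/((-32)*(2 + (-32)²)))*5 = -(-8 + 3*(-32768) - 160)/(32*(2 + 1024))*5 = -1/32*(-8 - 98304 - 160)/1026*5 = -1/32*1/1026*(-98472)*5 = (4103/1368)*5 = 20515/1368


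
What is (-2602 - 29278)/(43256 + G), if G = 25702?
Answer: -15940/34479 ≈ -0.46231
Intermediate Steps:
(-2602 - 29278)/(43256 + G) = (-2602 - 29278)/(43256 + 25702) = -31880/68958 = -31880*1/68958 = -15940/34479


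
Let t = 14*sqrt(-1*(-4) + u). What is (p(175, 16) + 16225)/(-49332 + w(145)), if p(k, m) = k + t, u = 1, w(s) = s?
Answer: -16400/49187 - 14*sqrt(5)/49187 ≈ -0.33406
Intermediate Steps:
t = 14*sqrt(5) (t = 14*sqrt(-1*(-4) + 1) = 14*sqrt(4 + 1) = 14*sqrt(5) ≈ 31.305)
p(k, m) = k + 14*sqrt(5)
(p(175, 16) + 16225)/(-49332 + w(145)) = ((175 + 14*sqrt(5)) + 16225)/(-49332 + 145) = (16400 + 14*sqrt(5))/(-49187) = (16400 + 14*sqrt(5))*(-1/49187) = -16400/49187 - 14*sqrt(5)/49187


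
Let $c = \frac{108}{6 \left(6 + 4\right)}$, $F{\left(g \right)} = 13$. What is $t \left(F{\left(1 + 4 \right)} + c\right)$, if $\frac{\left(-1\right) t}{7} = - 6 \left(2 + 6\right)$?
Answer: $\frac{24864}{5} \approx 4972.8$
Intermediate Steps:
$t = 336$ ($t = - 7 \left(- 6 \left(2 + 6\right)\right) = - 7 \left(\left(-6\right) 8\right) = \left(-7\right) \left(-48\right) = 336$)
$c = \frac{9}{5}$ ($c = \frac{108}{6 \cdot 10} = \frac{108}{60} = 108 \cdot \frac{1}{60} = \frac{9}{5} \approx 1.8$)
$t \left(F{\left(1 + 4 \right)} + c\right) = 336 \left(13 + \frac{9}{5}\right) = 336 \cdot \frac{74}{5} = \frac{24864}{5}$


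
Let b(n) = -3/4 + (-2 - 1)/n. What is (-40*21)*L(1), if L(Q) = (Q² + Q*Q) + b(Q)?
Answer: 1470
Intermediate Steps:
b(n) = -¾ - 3/n (b(n) = -3*¼ - 3/n = -¾ - 3/n)
L(Q) = -¾ - 3/Q + 2*Q² (L(Q) = (Q² + Q*Q) + (-¾ - 3/Q) = (Q² + Q²) + (-¾ - 3/Q) = 2*Q² + (-¾ - 3/Q) = -¾ - 3/Q + 2*Q²)
(-40*21)*L(1) = (-40*21)*(-¾ - 3/1 + 2*1²) = -840*(-¾ - 3*1 + 2*1) = -840*(-¾ - 3 + 2) = -840*(-7/4) = 1470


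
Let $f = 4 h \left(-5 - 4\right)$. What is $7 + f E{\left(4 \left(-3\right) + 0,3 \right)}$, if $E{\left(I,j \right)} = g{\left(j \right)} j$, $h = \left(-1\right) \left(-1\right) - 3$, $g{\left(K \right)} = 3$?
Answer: $655$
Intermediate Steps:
$h = -2$ ($h = 1 - 3 = -2$)
$E{\left(I,j \right)} = 3 j$
$f = 72$ ($f = 4 \left(-2\right) \left(-5 - 4\right) = - 8 \left(-5 - 4\right) = \left(-8\right) \left(-9\right) = 72$)
$7 + f E{\left(4 \left(-3\right) + 0,3 \right)} = 7 + 72 \cdot 3 \cdot 3 = 7 + 72 \cdot 9 = 7 + 648 = 655$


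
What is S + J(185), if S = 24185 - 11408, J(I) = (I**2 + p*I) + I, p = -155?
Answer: 18512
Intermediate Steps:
J(I) = I**2 - 154*I (J(I) = (I**2 - 155*I) + I = I**2 - 154*I)
S = 12777
S + J(185) = 12777 + 185*(-154 + 185) = 12777 + 185*31 = 12777 + 5735 = 18512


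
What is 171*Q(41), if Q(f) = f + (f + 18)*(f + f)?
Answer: 834309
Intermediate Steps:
Q(f) = f + 2*f*(18 + f) (Q(f) = f + (18 + f)*(2*f) = f + 2*f*(18 + f))
171*Q(41) = 171*(41*(37 + 2*41)) = 171*(41*(37 + 82)) = 171*(41*119) = 171*4879 = 834309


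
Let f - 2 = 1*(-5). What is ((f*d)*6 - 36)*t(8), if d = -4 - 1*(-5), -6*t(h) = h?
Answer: 72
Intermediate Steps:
t(h) = -h/6
d = 1 (d = -4 + 5 = 1)
f = -3 (f = 2 + 1*(-5) = 2 - 5 = -3)
((f*d)*6 - 36)*t(8) = (-3*1*6 - 36)*(-⅙*8) = (-3*6 - 36)*(-4/3) = (-18 - 36)*(-4/3) = -54*(-4/3) = 72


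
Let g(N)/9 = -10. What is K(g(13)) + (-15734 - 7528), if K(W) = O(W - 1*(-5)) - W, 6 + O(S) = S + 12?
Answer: -23251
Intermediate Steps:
g(N) = -90 (g(N) = 9*(-10) = -90)
O(S) = 6 + S (O(S) = -6 + (S + 12) = -6 + (12 + S) = 6 + S)
K(W) = 11 (K(W) = (6 + (W - 1*(-5))) - W = (6 + (W + 5)) - W = (6 + (5 + W)) - W = (11 + W) - W = 11)
K(g(13)) + (-15734 - 7528) = 11 + (-15734 - 7528) = 11 - 23262 = -23251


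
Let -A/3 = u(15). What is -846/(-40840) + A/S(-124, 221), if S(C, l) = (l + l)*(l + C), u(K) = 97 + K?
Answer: 5637291/437743540 ≈ 0.012878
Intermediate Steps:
S(C, l) = 2*l*(C + l) (S(C, l) = (2*l)*(C + l) = 2*l*(C + l))
A = -336 (A = -3*(97 + 15) = -3*112 = -336)
-846/(-40840) + A/S(-124, 221) = -846/(-40840) - 336*1/(442*(-124 + 221)) = -846*(-1/40840) - 336/(2*221*97) = 423/20420 - 336/42874 = 423/20420 - 336*1/42874 = 423/20420 - 168/21437 = 5637291/437743540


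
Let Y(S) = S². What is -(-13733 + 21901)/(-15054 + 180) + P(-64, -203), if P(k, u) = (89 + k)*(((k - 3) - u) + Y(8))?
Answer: 37189084/7437 ≈ 5000.5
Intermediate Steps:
P(k, u) = (89 + k)*(61 + k - u) (P(k, u) = (89 + k)*(((k - 3) - u) + 8²) = (89 + k)*(((-3 + k) - u) + 64) = (89 + k)*((-3 + k - u) + 64) = (89 + k)*(61 + k - u))
-(-13733 + 21901)/(-15054 + 180) + P(-64, -203) = -(-13733 + 21901)/(-15054 + 180) + (5429 + (-64)² - 89*(-203) + 150*(-64) - 1*(-64)*(-203)) = -8168/(-14874) + (5429 + 4096 + 18067 - 9600 - 12992) = -8168*(-1)/14874 + 5000 = -1*(-4084/7437) + 5000 = 4084/7437 + 5000 = 37189084/7437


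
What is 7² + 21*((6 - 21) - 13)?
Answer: -539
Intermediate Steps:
7² + 21*((6 - 21) - 13) = 49 + 21*(-15 - 13) = 49 + 21*(-28) = 49 - 588 = -539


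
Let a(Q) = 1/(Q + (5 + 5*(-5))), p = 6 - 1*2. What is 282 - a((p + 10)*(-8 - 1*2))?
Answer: 45121/160 ≈ 282.01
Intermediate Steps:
p = 4 (p = 6 - 2 = 4)
a(Q) = 1/(-20 + Q) (a(Q) = 1/(Q + (5 - 25)) = 1/(Q - 20) = 1/(-20 + Q))
282 - a((p + 10)*(-8 - 1*2)) = 282 - 1/(-20 + (4 + 10)*(-8 - 1*2)) = 282 - 1/(-20 + 14*(-8 - 2)) = 282 - 1/(-20 + 14*(-10)) = 282 - 1/(-20 - 140) = 282 - 1/(-160) = 282 - 1*(-1/160) = 282 + 1/160 = 45121/160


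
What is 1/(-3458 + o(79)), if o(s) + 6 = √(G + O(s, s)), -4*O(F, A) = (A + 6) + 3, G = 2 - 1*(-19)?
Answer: -3464/11999297 - I/11999297 ≈ -0.00028868 - 8.3338e-8*I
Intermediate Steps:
G = 21 (G = 2 + 19 = 21)
O(F, A) = -9/4 - A/4 (O(F, A) = -((A + 6) + 3)/4 = -((6 + A) + 3)/4 = -(9 + A)/4 = -9/4 - A/4)
o(s) = -6 + √(75/4 - s/4) (o(s) = -6 + √(21 + (-9/4 - s/4)) = -6 + √(75/4 - s/4))
1/(-3458 + o(79)) = 1/(-3458 + (-6 + √(75 - 1*79)/2)) = 1/(-3458 + (-6 + √(75 - 79)/2)) = 1/(-3458 + (-6 + √(-4)/2)) = 1/(-3458 + (-6 + (2*I)/2)) = 1/(-3458 + (-6 + I)) = 1/(-3464 + I) = (-3464 - I)/11999297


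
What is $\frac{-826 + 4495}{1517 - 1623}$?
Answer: $- \frac{3669}{106} \approx -34.613$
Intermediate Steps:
$\frac{-826 + 4495}{1517 - 1623} = \frac{3669}{-106} = 3669 \left(- \frac{1}{106}\right) = - \frac{3669}{106}$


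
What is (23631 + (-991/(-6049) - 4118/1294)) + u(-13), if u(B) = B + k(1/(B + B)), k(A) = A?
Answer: 2402968703537/101756278 ≈ 23615.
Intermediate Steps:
u(B) = B + 1/(2*B) (u(B) = B + 1/(B + B) = B + 1/(2*B))
(23631 + (-991/(-6049) - 4118/1294)) + u(-13) = (23631 + (-991/(-6049) - 4118/1294)) + (-13 + (½)/(-13)) = (23631 + (-991*(-1/6049) - 4118*1/1294)) + (-13 + (½)*(-1/13)) = (23631 + (991/6049 - 2059/647)) + (-13 - 1/26) = (23631 - 11813714/3913703) - 339/26 = 92472901879/3913703 - 339/26 = 2402968703537/101756278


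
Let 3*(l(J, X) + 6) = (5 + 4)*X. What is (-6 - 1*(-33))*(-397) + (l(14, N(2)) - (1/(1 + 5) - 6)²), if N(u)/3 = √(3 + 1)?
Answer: -386677/36 ≈ -10741.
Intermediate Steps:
N(u) = 6 (N(u) = 3*√(3 + 1) = 3*√4 = 3*2 = 6)
l(J, X) = -6 + 3*X (l(J, X) = -6 + ((5 + 4)*X)/3 = -6 + (9*X)/3 = -6 + 3*X)
(-6 - 1*(-33))*(-397) + (l(14, N(2)) - (1/(1 + 5) - 6)²) = (-6 - 1*(-33))*(-397) + ((-6 + 3*6) - (1/(1 + 5) - 6)²) = (-6 + 33)*(-397) + ((-6 + 18) - (1/6 - 6)²) = 27*(-397) + (12 - (⅙ - 6)²) = -10719 + (12 - (-35/6)²) = -10719 + (12 - 1*1225/36) = -10719 + (12 - 1225/36) = -10719 - 793/36 = -386677/36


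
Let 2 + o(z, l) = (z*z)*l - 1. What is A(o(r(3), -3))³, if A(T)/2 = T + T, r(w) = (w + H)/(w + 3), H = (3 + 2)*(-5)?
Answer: -140608000/27 ≈ -5.2077e+6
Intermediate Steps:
H = -25 (H = 5*(-5) = -25)
r(w) = (-25 + w)/(3 + w) (r(w) = (w - 25)/(w + 3) = (-25 + w)/(3 + w))
o(z, l) = -3 + l*z² (o(z, l) = -2 + ((z*z)*l - 1) = -2 + (z²*l - 1) = -2 + (l*z² - 1) = -2 + (-1 + l*z²) = -3 + l*z²)
A(T) = 4*T (A(T) = 2*(T + T) = 2*(2*T) = 4*T)
A(o(r(3), -3))³ = (4*(-3 - 3*(-25 + 3)²/(3 + 3)²))³ = (4*(-3 - 3*(-22/6)²))³ = (4*(-3 - 3*((⅙)*(-22))²))³ = (4*(-3 - 3*(-11/3)²))³ = (4*(-3 - 3*121/9))³ = (4*(-3 - 121/3))³ = (4*(-130/3))³ = (-520/3)³ = -140608000/27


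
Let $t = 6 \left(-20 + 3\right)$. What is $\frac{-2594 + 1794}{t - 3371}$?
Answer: $\frac{800}{3473} \approx 0.23035$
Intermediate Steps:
$t = -102$ ($t = 6 \left(-17\right) = -102$)
$\frac{-2594 + 1794}{t - 3371} = \frac{-2594 + 1794}{-102 - 3371} = - \frac{800}{-3473} = \left(-800\right) \left(- \frac{1}{3473}\right) = \frac{800}{3473}$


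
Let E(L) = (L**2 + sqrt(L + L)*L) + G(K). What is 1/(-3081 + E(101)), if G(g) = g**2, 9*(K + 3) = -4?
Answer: 46792161/320195728039 - 662661*sqrt(202)/320195728039 ≈ 0.00011672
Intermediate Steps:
K = -31/9 (K = -3 + (1/9)*(-4) = -3 - 4/9 = -31/9 ≈ -3.4444)
E(L) = 961/81 + L**2 + sqrt(2)*L**(3/2) (E(L) = (L**2 + sqrt(L + L)*L) + (-31/9)**2 = (L**2 + sqrt(2*L)*L) + 961/81 = (L**2 + (sqrt(2)*sqrt(L))*L) + 961/81 = (L**2 + sqrt(2)*L**(3/2)) + 961/81 = 961/81 + L**2 + sqrt(2)*L**(3/2))
1/(-3081 + E(101)) = 1/(-3081 + (961/81 + 101**2 + sqrt(2)*101**(3/2))) = 1/(-3081 + (961/81 + 10201 + sqrt(2)*(101*sqrt(101)))) = 1/(-3081 + (961/81 + 10201 + 101*sqrt(202))) = 1/(-3081 + (827242/81 + 101*sqrt(202))) = 1/(577681/81 + 101*sqrt(202))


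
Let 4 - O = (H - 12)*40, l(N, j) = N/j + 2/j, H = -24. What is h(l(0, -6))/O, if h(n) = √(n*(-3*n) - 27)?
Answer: I*√246/4332 ≈ 0.0036206*I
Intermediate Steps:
l(N, j) = 2/j + N/j
h(n) = √(-27 - 3*n²) (h(n) = √(-3*n² - 27) = √(-27 - 3*n²))
O = 1444 (O = 4 - (-24 - 12)*40 = 4 - (-36)*40 = 4 - 1*(-1440) = 4 + 1440 = 1444)
h(l(0, -6))/O = √(-27 - 3*(2 + 0)²/36)/1444 = √(-27 - 3*(-⅙*2)²)*(1/1444) = √(-27 - 3*(-⅓)²)*(1/1444) = √(-27 - 3*⅑)*(1/1444) = √(-27 - ⅓)*(1/1444) = √(-82/3)*(1/1444) = (I*√246/3)*(1/1444) = I*√246/4332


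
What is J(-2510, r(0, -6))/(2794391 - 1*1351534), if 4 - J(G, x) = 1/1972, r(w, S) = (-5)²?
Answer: 7887/2845314004 ≈ 2.7719e-6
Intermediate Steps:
r(w, S) = 25
J(G, x) = 7887/1972 (J(G, x) = 4 - 1/1972 = 7887/1972)
J(-2510, r(0, -6))/(2794391 - 1*1351534) = 7887/(1972*(2794391 - 1*1351534)) = 7887/(1972*(2794391 - 1351534)) = (7887/1972)/1442857 = (7887/1972)*(1/1442857) = 7887/2845314004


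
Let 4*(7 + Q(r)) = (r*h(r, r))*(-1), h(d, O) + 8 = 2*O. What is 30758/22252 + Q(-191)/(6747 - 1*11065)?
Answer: 273678339/48042068 ≈ 5.6966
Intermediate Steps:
h(d, O) = -8 + 2*O
Q(r) = -7 - r*(-8 + 2*r)/4 (Q(r) = -7 + ((r*(-8 + 2*r))*(-1))/4 = -7 + (-r*(-8 + 2*r))/4 = -7 - r*(-8 + 2*r)/4)
30758/22252 + Q(-191)/(6747 - 1*11065) = 30758/22252 + (-7 - ½*(-191)*(-4 - 191))/(6747 - 1*11065) = 30758*(1/22252) + (-7 - ½*(-191)*(-195))/(6747 - 11065) = 15379/11126 + (-7 - 37245/2)/(-4318) = 15379/11126 - 37259/2*(-1/4318) = 15379/11126 + 37259/8636 = 273678339/48042068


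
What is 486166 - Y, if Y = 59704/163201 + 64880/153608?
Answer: 1523458198267952/3133622401 ≈ 4.8617e+5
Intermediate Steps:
Y = 2469936614/3133622401 (Y = 59704*(1/163201) + 64880*(1/153608) = 59704/163201 + 8110/19201 = 2469936614/3133622401 ≈ 0.78821)
486166 - Y = 486166 - 1*2469936614/3133622401 = 486166 - 2469936614/3133622401 = 1523458198267952/3133622401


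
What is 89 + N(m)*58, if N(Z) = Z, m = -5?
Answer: -201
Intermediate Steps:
89 + N(m)*58 = 89 - 5*58 = 89 - 290 = -201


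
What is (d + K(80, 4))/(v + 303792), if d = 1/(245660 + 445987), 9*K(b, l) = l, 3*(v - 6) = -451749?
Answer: 922199/317912085315 ≈ 2.9008e-6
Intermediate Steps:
v = -150577 (v = 6 + (1/3)*(-451749) = 6 - 150583 = -150577)
K(b, l) = l/9
d = 1/691647 ≈ 1.4458e-6
(d + K(80, 4))/(v + 303792) = (1/691647 + (1/9)*4)/(-150577 + 303792) = (1/691647 + 4/9)/153215 = (922199/2074941)*(1/153215) = 922199/317912085315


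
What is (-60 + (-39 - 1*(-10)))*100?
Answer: -8900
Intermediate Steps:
(-60 + (-39 - 1*(-10)))*100 = (-60 + (-39 + 10))*100 = (-60 - 29)*100 = -89*100 = -8900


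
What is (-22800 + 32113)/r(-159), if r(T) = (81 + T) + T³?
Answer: -9313/4019757 ≈ -0.0023168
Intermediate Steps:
r(T) = 81 + T + T³
(-22800 + 32113)/r(-159) = (-22800 + 32113)/(81 - 159 + (-159)³) = 9313/(81 - 159 - 4019679) = 9313/(-4019757) = 9313*(-1/4019757) = -9313/4019757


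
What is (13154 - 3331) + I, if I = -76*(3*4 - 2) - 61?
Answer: 9002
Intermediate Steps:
I = -821 (I = -76*(12 - 2) - 61 = -76*10 - 61 = -760 - 61 = -821)
(13154 - 3331) + I = (13154 - 3331) - 821 = 9823 - 821 = 9002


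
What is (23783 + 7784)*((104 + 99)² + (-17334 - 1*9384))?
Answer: 457437397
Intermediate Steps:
(23783 + 7784)*((104 + 99)² + (-17334 - 1*9384)) = 31567*(203² + (-17334 - 9384)) = 31567*(41209 - 26718) = 31567*14491 = 457437397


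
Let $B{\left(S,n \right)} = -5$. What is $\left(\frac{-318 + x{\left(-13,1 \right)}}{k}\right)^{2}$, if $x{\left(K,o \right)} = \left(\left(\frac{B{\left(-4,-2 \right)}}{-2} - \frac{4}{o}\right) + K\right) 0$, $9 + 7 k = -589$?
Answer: $\frac{1238769}{89401} \approx 13.856$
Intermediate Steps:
$k = - \frac{598}{7}$ ($k = - \frac{9}{7} + \frac{1}{7} \left(-589\right) = - \frac{9}{7} - \frac{589}{7} = - \frac{598}{7} \approx -85.429$)
$x{\left(K,o \right)} = 0$ ($x{\left(K,o \right)} = \left(\left(- \frac{5}{-2} - \frac{4}{o}\right) + K\right) 0 = \left(\left(\left(-5\right) \left(- \frac{1}{2}\right) - \frac{4}{o}\right) + K\right) 0 = \left(\left(\frac{5}{2} - \frac{4}{o}\right) + K\right) 0 = \left(\frac{5}{2} + K - \frac{4}{o}\right) 0 = 0$)
$\left(\frac{-318 + x{\left(-13,1 \right)}}{k}\right)^{2} = \left(\frac{-318 + 0}{- \frac{598}{7}}\right)^{2} = \left(\left(-318\right) \left(- \frac{7}{598}\right)\right)^{2} = \left(\frac{1113}{299}\right)^{2} = \frac{1238769}{89401}$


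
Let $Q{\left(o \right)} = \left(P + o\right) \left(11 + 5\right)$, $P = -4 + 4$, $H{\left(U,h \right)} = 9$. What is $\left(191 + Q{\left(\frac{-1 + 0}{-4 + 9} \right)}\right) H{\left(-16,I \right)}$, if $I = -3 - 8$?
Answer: $\frac{8451}{5} \approx 1690.2$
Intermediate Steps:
$I = -11$
$P = 0$
$Q{\left(o \right)} = 16 o$ ($Q{\left(o \right)} = \left(0 + o\right) \left(11 + 5\right) = o 16 = 16 o$)
$\left(191 + Q{\left(\frac{-1 + 0}{-4 + 9} \right)}\right) H{\left(-16,I \right)} = \left(191 + 16 \frac{-1 + 0}{-4 + 9}\right) 9 = \left(191 + 16 \left(- \frac{1}{5}\right)\right) 9 = \left(191 - \frac{16}{5}\right) 9 = \frac{939}{5} \cdot 9 = \frac{8451}{5}$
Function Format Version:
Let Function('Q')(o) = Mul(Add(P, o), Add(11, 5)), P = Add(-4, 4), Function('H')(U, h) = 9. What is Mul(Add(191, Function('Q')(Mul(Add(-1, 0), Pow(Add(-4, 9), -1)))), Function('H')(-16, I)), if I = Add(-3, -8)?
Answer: Rational(8451, 5) ≈ 1690.2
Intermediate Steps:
I = -11
P = 0
Function('Q')(o) = Mul(16, o) (Function('Q')(o) = Mul(Add(0, o), Add(11, 5)) = Mul(o, 16) = Mul(16, o))
Mul(Add(191, Function('Q')(Mul(Add(-1, 0), Pow(Add(-4, 9), -1)))), Function('H')(-16, I)) = Mul(Add(191, Mul(16, Mul(Add(-1, 0), Pow(Add(-4, 9), -1)))), 9) = Mul(Add(191, Mul(16, Mul(-1, Pow(5, -1)))), 9) = Mul(Add(191, Mul(16, Mul(-1, Rational(1, 5)))), 9) = Mul(Add(191, Mul(16, Rational(-1, 5))), 9) = Mul(Add(191, Rational(-16, 5)), 9) = Mul(Rational(939, 5), 9) = Rational(8451, 5)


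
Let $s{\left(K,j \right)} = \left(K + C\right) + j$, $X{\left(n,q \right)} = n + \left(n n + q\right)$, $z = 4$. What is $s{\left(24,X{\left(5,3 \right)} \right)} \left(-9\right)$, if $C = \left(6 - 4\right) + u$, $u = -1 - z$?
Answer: $-486$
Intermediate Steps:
$u = -5$ ($u = -1 - 4 = -5$)
$X{\left(n,q \right)} = n + q + n^{2}$ ($X{\left(n,q \right)} = n + \left(n^{2} + q\right) = n + \left(q + n^{2}\right) = n + q + n^{2}$)
$C = -3$ ($C = \left(6 - 4\right) - 5 = 2 - 5 = -3$)
$s{\left(K,j \right)} = -3 + K + j$ ($s{\left(K,j \right)} = \left(K - 3\right) + j = \left(-3 + K\right) + j = -3 + K + j$)
$s{\left(24,X{\left(5,3 \right)} \right)} \left(-9\right) = \left(-3 + 24 + \left(5 + 3 + 5^{2}\right)\right) \left(-9\right) = \left(-3 + 24 + \left(5 + 3 + 25\right)\right) \left(-9\right) = \left(-3 + 24 + 33\right) \left(-9\right) = 54 \left(-9\right) = -486$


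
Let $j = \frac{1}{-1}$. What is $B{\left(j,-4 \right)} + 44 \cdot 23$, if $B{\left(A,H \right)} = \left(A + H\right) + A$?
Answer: $1006$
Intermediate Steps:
$j = -1$
$B{\left(A,H \right)} = H + 2 A$
$B{\left(j,-4 \right)} + 44 \cdot 23 = \left(-4 + 2 \left(-1\right)\right) + 44 \cdot 23 = \left(-4 - 2\right) + 1012 = -6 + 1012 = 1006$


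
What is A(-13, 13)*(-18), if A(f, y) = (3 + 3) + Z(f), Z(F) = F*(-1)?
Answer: -342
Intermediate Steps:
Z(F) = -F
A(f, y) = 6 - f (A(f, y) = (3 + 3) - f = 6 - f)
A(-13, 13)*(-18) = (6 - 1*(-13))*(-18) = (6 + 13)*(-18) = 19*(-18) = -342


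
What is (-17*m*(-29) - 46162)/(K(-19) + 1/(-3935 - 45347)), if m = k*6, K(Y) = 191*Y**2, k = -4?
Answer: -2858060308/3398043181 ≈ -0.84109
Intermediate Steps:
m = -24 (m = -4*6 = -24)
(-17*m*(-29) - 46162)/(K(-19) + 1/(-3935 - 45347)) = (-17*(-24)*(-29) - 46162)/(191*(-19)**2 + 1/(-3935 - 45347)) = (408*(-29) - 46162)/(191*361 + 1/(-49282)) = (-11832 - 46162)/(68951 - 1/49282) = -57994/3398043181/49282 = -57994*49282/3398043181 = -2858060308/3398043181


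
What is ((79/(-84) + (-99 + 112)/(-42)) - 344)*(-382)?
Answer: 263771/2 ≈ 1.3189e+5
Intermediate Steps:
((79/(-84) + (-99 + 112)/(-42)) - 344)*(-382) = ((79*(-1/84) + 13*(-1/42)) - 344)*(-382) = ((-79/84 - 13/42) - 344)*(-382) = (-5/4 - 344)*(-382) = -1381/4*(-382) = 263771/2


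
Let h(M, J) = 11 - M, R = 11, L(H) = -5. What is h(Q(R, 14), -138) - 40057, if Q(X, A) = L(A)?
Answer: -40041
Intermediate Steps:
Q(X, A) = -5
h(Q(R, 14), -138) - 40057 = (11 - 1*(-5)) - 40057 = (11 + 5) - 40057 = 16 - 40057 = -40041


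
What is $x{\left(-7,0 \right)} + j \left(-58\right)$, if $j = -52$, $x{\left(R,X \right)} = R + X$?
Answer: $3009$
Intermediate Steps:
$x{\left(-7,0 \right)} + j \left(-58\right) = \left(-7 + 0\right) - -3016 = -7 + 3016 = 3009$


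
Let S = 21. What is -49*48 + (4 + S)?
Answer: -2327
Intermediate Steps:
-49*48 + (4 + S) = -49*48 + (4 + 21) = -2352 + 25 = -2327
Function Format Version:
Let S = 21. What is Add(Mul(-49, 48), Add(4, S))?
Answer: -2327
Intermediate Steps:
Add(Mul(-49, 48), Add(4, S)) = Add(Mul(-49, 48), Add(4, 21)) = Add(-2352, 25) = -2327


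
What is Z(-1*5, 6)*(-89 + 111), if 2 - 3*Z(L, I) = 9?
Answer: -154/3 ≈ -51.333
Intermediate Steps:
Z(L, I) = -7/3 (Z(L, I) = ⅔ - ⅓*9 = ⅔ - 3 = -7/3)
Z(-1*5, 6)*(-89 + 111) = -7*(-89 + 111)/3 = -7/3*22 = -154/3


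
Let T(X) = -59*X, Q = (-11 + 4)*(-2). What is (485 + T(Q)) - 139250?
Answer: -139591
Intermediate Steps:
Q = 14 (Q = -7*(-2) = 14)
(485 + T(Q)) - 139250 = (485 - 59*14) - 139250 = (485 - 826) - 139250 = -341 - 139250 = -139591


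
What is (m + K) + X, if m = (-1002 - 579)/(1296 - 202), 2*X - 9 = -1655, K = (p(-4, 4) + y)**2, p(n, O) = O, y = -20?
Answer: -621879/1094 ≈ -568.45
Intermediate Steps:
K = 256 (K = (4 - 20)**2 = (-16)**2 = 256)
X = -823 (X = 9/2 + (1/2)*(-1655) = 9/2 - 1655/2 = -823)
m = -1581/1094 ≈ -1.4452
(m + K) + X = (-1581/1094 + 256) - 823 = 278483/1094 - 823 = -621879/1094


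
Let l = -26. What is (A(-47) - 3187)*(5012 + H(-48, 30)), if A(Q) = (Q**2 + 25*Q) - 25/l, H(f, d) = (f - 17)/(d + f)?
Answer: -561276977/52 ≈ -1.0794e+7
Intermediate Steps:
H(f, d) = (-17 + f)/(d + f)
A(Q) = 25/26 + Q**2 + 25*Q (A(Q) = (Q**2 + 25*Q) - 25/(-26) = (Q**2 + 25*Q) - 25*(-1/26) = (Q**2 + 25*Q) + 25/26 = 25/26 + Q**2 + 25*Q)
(A(-47) - 3187)*(5012 + H(-48, 30)) = ((25/26 - 47*(25 - 47)) - 3187)*(5012 + (-17 - 48)/(30 - 48)) = ((25/26 - 47*(-22)) - 3187)*(5012 - 65/(-18)) = ((25/26 + 1034) - 3187)*(5012 - 1/18*(-65)) = (26909/26 - 3187)*(5012 + 65/18) = -55953/26*90281/18 = -561276977/52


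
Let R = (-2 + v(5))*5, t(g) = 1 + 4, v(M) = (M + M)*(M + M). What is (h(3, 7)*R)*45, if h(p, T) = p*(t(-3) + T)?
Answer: 793800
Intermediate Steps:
v(M) = 4*M² (v(M) = (2*M)*(2*M) = 4*M²)
t(g) = 5
R = 490 (R = (-2 + 4*5²)*5 = (-2 + 4*25)*5 = (-2 + 100)*5 = 98*5 = 490)
h(p, T) = p*(5 + T)
(h(3, 7)*R)*45 = ((3*(5 + 7))*490)*45 = ((3*12)*490)*45 = (36*490)*45 = 17640*45 = 793800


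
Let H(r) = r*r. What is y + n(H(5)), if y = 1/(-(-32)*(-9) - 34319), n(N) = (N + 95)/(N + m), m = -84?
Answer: -4152899/2041813 ≈ -2.0339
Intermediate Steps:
H(r) = r**2
n(N) = (95 + N)/(-84 + N) (n(N) = (N + 95)/(N - 84) = (95 + N)/(-84 + N))
y = -1/34607 (y = 1/(-16*18 - 34319) = 1/(-288 - 34319) = 1/(-34607) = -1/34607 ≈ -2.8896e-5)
y + n(H(5)) = -1/34607 + (95 + 5**2)/(-84 + 5**2) = -1/34607 + (95 + 25)/(-84 + 25) = -1/34607 + 120/(-59) = -1/34607 - 1/59*120 = -1/34607 - 120/59 = -4152899/2041813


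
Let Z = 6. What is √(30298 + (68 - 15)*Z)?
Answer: 2*√7654 ≈ 174.97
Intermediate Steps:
√(30298 + (68 - 15)*Z) = √(30298 + (68 - 15)*6) = √(30298 + 53*6) = √(30298 + 318) = √30616 = 2*√7654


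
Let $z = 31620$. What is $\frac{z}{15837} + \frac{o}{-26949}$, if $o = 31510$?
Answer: $\frac{117701170}{142263771} \approx 0.82734$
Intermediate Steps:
$\frac{z}{15837} + \frac{o}{-26949} = \frac{31620}{15837} + \frac{31510}{-26949} = 31620 \cdot \frac{1}{15837} + 31510 \left(- \frac{1}{26949}\right) = \frac{10540}{5279} - \frac{31510}{26949} = \frac{117701170}{142263771}$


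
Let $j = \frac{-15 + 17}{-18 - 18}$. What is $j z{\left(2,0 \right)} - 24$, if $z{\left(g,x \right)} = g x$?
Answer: $-24$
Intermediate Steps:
$j = - \frac{1}{18}$ ($j = \frac{2}{-36} = 2 \left(- \frac{1}{36}\right) = - \frac{1}{18} \approx -0.055556$)
$j z{\left(2,0 \right)} - 24 = - \frac{2 \cdot 0}{18} - 24 = \left(- \frac{1}{18}\right) 0 - 24 = 0 - 24 = -24$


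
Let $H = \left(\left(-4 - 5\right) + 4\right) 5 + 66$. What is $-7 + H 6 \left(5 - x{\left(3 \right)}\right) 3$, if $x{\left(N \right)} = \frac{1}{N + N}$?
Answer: $3560$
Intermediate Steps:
$x{\left(N \right)} = \frac{1}{2 N}$
$H = 41$ ($H = \left(-9 + 4\right) 5 + 66 = \left(-5\right) 5 + 66 = -25 + 66 = 41$)
$-7 + H 6 \left(5 - x{\left(3 \right)}\right) 3 = -7 + 41 \cdot 6 \left(5 - \frac{1}{2 \cdot 3}\right) 3 = -7 + 41 \cdot 6 \left(5 - \frac{1}{2} \cdot \frac{1}{3}\right) 3 = -7 + 41 \cdot 6 \left(5 - \frac{1}{6}\right) 3 = -7 + 41 \cdot 6 \cdot \frac{29}{6} \cdot 3 = -7 + 41 \cdot 29 \cdot 3 = -7 + 41 \cdot 87 = -7 + 3567 = 3560$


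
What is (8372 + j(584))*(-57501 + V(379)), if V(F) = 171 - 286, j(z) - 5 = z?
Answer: -516296976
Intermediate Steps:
j(z) = 5 + z
V(F) = -115
(8372 + j(584))*(-57501 + V(379)) = (8372 + (5 + 584))*(-57501 - 115) = (8372 + 589)*(-57616) = 8961*(-57616) = -516296976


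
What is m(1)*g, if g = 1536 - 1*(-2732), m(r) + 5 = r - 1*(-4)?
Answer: 0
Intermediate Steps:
m(r) = -1 + r (m(r) = -5 + (r - 1*(-4)) = -5 + (r + 4) = -5 + (4 + r) = -1 + r)
g = 4268 (g = 1536 + 2732 = 4268)
m(1)*g = (-1 + 1)*4268 = 0*4268 = 0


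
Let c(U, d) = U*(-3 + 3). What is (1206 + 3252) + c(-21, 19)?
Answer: 4458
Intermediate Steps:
c(U, d) = 0 (c(U, d) = U*0 = 0)
(1206 + 3252) + c(-21, 19) = (1206 + 3252) + 0 = 4458 + 0 = 4458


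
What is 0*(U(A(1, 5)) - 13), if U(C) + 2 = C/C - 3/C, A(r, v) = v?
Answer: 0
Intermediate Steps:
U(C) = -1 - 3/C (U(C) = -2 + (C/C - 3/C) = -2 + (1 - 3/C) = -1 - 3/C)
0*(U(A(1, 5)) - 13) = 0*((-3 - 1*5)/5 - 13) = 0*((-3 - 5)/5 - 13) = 0*((1/5)*(-8) - 13) = 0*(-8/5 - 13) = 0*(-73/5) = 0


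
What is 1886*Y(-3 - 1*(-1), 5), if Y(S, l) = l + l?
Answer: 18860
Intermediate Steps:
Y(S, l) = 2*l
1886*Y(-3 - 1*(-1), 5) = 1886*(2*5) = 1886*10 = 18860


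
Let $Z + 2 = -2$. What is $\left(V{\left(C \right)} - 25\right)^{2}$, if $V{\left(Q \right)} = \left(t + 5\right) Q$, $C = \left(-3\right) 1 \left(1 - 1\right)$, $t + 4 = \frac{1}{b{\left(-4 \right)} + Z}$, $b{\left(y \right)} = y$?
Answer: $625$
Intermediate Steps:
$Z = -4$ ($Z = -2 - 2 = -4$)
$t = - \frac{33}{8}$ ($t = -4 + \frac{1}{-4 - 4} = -4 + \frac{1}{-8} = -4 - \frac{1}{8} = - \frac{33}{8} \approx -4.125$)
$C = 0$ ($C = - 3 \left(1 - 1\right) = \left(-3\right) 0 = 0$)
$V{\left(Q \right)} = \frac{7 Q}{8}$ ($V{\left(Q \right)} = \left(- \frac{33}{8} + 5\right) Q = \frac{7 Q}{8}$)
$\left(V{\left(C \right)} - 25\right)^{2} = \left(\frac{7}{8} \cdot 0 - 25\right)^{2} = \left(0 - 25\right)^{2} = \left(-25\right)^{2} = 625$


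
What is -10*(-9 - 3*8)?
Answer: 330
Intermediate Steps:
-10*(-9 - 3*8) = -10*(-9 - 24) = -10*(-33) = 330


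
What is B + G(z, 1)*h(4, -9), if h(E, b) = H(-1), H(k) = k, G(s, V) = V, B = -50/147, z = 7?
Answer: -197/147 ≈ -1.3401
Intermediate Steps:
B = -50/147 (B = -50*1/147 = -50/147 ≈ -0.34014)
h(E, b) = -1
B + G(z, 1)*h(4, -9) = -50/147 + 1*(-1) = -50/147 - 1 = -197/147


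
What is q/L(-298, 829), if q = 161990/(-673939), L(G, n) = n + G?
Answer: -161990/357861609 ≈ -0.00045266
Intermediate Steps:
L(G, n) = G + n
q = -161990/673939 (q = 161990*(-1/673939) = -161990/673939 ≈ -0.24036)
q/L(-298, 829) = -161990/(673939*(-298 + 829)) = -161990/673939/531 = -161990/673939*1/531 = -161990/357861609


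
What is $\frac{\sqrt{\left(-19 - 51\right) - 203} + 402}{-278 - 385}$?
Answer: $- \frac{134}{221} - \frac{i \sqrt{273}}{663} \approx -0.60633 - 0.024921 i$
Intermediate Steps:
$\frac{\sqrt{\left(-19 - 51\right) - 203} + 402}{-278 - 385} = \frac{\sqrt{\left(-19 - 51\right) - 203} + 402}{-663} = \left(\sqrt{-70 - 203} + 402\right) \left(- \frac{1}{663}\right) = \left(\sqrt{-273} + 402\right) \left(- \frac{1}{663}\right) = \left(i \sqrt{273} + 402\right) \left(- \frac{1}{663}\right) = \left(402 + i \sqrt{273}\right) \left(- \frac{1}{663}\right) = - \frac{134}{221} - \frac{i \sqrt{273}}{663}$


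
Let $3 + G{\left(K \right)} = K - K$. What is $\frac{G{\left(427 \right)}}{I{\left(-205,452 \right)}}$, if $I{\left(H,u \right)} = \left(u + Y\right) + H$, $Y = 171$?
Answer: $- \frac{3}{418} \approx -0.007177$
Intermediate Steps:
$I{\left(H,u \right)} = 171 + H + u$ ($I{\left(H,u \right)} = \left(u + 171\right) + H = \left(171 + u\right) + H = 171 + H + u$)
$G{\left(K \right)} = -3$ ($G{\left(K \right)} = -3 + \left(K - K\right) = -3 + 0 = -3$)
$\frac{G{\left(427 \right)}}{I{\left(-205,452 \right)}} = - \frac{3}{171 - 205 + 452} = - \frac{3}{418}$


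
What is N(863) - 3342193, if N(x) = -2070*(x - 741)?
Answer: -3594733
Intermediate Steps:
N(x) = 1533870 - 2070*x (N(x) = -2070*(-741 + x) = 1533870 - 2070*x)
N(863) - 3342193 = (1533870 - 2070*863) - 3342193 = (1533870 - 1786410) - 3342193 = -252540 - 3342193 = -3594733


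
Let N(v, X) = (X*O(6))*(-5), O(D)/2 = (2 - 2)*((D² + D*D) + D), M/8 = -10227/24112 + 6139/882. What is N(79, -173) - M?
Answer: -9928811/189882 ≈ -52.289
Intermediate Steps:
M = 9928811/189882 (M = 8*(-10227/24112 + 6139/882) = 8*(-10227*1/24112 + 6139*(1/882)) = 8*(-10227/24112 + 877/126) = 8*(9928811/1519056) = 9928811/189882 ≈ 52.289)
O(D) = 0 (O(D) = 2*((2 - 2)*((D² + D*D) + D)) = 2*(0*((D² + D²) + D)) = 2*(0*(2*D² + D)) = 2*(0*(D + 2*D²)) = 2*0 = 0)
N(v, X) = 0 (N(v, X) = (X*0)*(-5) = 0*(-5) = 0)
N(79, -173) - M = 0 - 1*9928811/189882 = 0 - 9928811/189882 = -9928811/189882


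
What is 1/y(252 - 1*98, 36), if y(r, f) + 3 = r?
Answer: 1/151 ≈ 0.0066225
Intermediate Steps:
y(r, f) = -3 + r
1/y(252 - 1*98, 36) = 1/(-3 + (252 - 1*98)) = 1/(-3 + (252 - 98)) = 1/(-3 + 154) = 1/151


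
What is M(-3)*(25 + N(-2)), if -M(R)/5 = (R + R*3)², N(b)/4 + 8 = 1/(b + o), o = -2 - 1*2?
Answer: 5520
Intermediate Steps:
o = -4 (o = -2 - 2 = -4)
N(b) = -32 + 4/(-4 + b) (N(b) = -32 + 4/(b - 4) = -32 + 4/(-4 + b))
M(R) = -80*R² (M(R) = -5*(R + R*3)² = -5*(R + 3*R)² = -5*16*R² = -80*R²)
M(-3)*(25 + N(-2)) = (-80*(-3)²)*(25 + 4*(33 - 8*(-2))/(-4 - 2)) = (-80*9)*(25 + 4*(33 + 16)/(-6)) = -720*(25 + 4*(-⅙)*49) = -720*(25 - 98/3) = -720*(-23/3) = 5520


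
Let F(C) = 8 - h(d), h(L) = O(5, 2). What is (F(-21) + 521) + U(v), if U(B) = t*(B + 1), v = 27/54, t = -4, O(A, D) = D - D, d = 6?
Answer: 523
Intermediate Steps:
O(A, D) = 0
h(L) = 0
v = ½ (v = 27*(1/54) = ½ ≈ 0.50000)
U(B) = -4 - 4*B (U(B) = -4*(B + 1) = -4*(1 + B) = -4 - 4*B)
F(C) = 8 (F(C) = 8 - 1*0 = 8 + 0 = 8)
(F(-21) + 521) + U(v) = (8 + 521) + (-4 - 4*½) = 529 + (-4 - 2) = 529 - 6 = 523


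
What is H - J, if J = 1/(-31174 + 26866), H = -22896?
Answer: -98635967/4308 ≈ -22896.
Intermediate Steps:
J = -1/4308 (J = 1/(-4308) = -1/4308 ≈ -0.00023213)
H - J = -22896 - 1*(-1/4308) = -22896 + 1/4308 = -98635967/4308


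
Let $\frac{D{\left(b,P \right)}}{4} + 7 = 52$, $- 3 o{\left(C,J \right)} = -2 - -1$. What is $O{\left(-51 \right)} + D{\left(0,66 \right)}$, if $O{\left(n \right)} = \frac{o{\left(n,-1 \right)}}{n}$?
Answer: $\frac{27539}{153} \approx 179.99$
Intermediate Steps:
$o{\left(C,J \right)} = \frac{1}{3}$ ($o{\left(C,J \right)} = - \frac{-2 - -1}{3} = - \frac{-2 + 1}{3} = \left(- \frac{1}{3}\right) \left(-1\right) = \frac{1}{3}$)
$O{\left(n \right)} = \frac{1}{3 n}$
$D{\left(b,P \right)} = 180$ ($D{\left(b,P \right)} = -28 + 4 \cdot 52 = -28 + 208 = 180$)
$O{\left(-51 \right)} + D{\left(0,66 \right)} = \frac{1}{3 \left(-51\right)} + 180 = \frac{1}{3} \left(- \frac{1}{51}\right) + 180 = - \frac{1}{153} + 180 = \frac{27539}{153}$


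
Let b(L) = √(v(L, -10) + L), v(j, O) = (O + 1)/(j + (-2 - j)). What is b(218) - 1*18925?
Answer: -18925 + √890/2 ≈ -18910.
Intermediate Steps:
v(j, O) = -½ - O/2 (v(j, O) = (1 + O)/(-2) = (1 + O)*(-½) = -½ - O/2)
b(L) = √(9/2 + L) (b(L) = √((-½ - ½*(-10)) + L) = √((-½ + 5) + L) = √(9/2 + L))
b(218) - 1*18925 = √(18 + 4*218)/2 - 1*18925 = √(18 + 872)/2 - 18925 = √890/2 - 18925 = -18925 + √890/2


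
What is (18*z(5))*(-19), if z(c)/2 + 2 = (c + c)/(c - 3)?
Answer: -2052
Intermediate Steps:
z(c) = -4 + 4*c/(-3 + c) (z(c) = -4 + 2*((c + c)/(c - 3)) = -4 + 2*((2*c)/(-3 + c)) = -4 + 2*(2*c/(-3 + c)) = -4 + 4*c/(-3 + c))
(18*z(5))*(-19) = (18*(12/(-3 + 5)))*(-19) = (18*(12/2))*(-19) = (18*(12*(½)))*(-19) = (18*6)*(-19) = 108*(-19) = -2052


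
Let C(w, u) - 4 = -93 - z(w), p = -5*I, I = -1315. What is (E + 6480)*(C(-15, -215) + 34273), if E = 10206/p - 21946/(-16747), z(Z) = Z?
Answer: 24412542233757568/110111525 ≈ 2.2171e+8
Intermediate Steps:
p = 6575 (p = -5*(-1315) = 6575)
E = 315214832/110111525 (E = 10206/6575 - 21946/(-16747) = 10206*(1/6575) - 21946*(-1/16747) = 10206/6575 + 21946/16747 = 315214832/110111525 ≈ 2.8627)
C(w, u) = -89 - w (C(w, u) = 4 + (-93 - w) = -89 - w)
(E + 6480)*(C(-15, -215) + 34273) = (315214832/110111525 + 6480)*((-89 - 1*(-15)) + 34273) = 713837896832*((-89 + 15) + 34273)/110111525 = 713837896832*(-74 + 34273)/110111525 = (713837896832/110111525)*34199 = 24412542233757568/110111525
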